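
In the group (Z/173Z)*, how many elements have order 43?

42

φ(173) = 173 − 1 = 172 = 2^2 · 43.
(Z/173Z)^× is cyclic (|G| = 172); a cyclic group of order m has exactly φ(d) elements of each order d | m, and none otherwise.
43 | 172, and φ(43) = 43 − 1 = 42.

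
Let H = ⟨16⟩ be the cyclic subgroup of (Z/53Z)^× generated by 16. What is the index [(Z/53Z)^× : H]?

Since 16 ∈ (Z/53Z)^×, its order divides φ(53) = 53 − 1 = 52 = 2^2 · 13.
Divisors of 52: 1, 2, 4, 13, 26, 52.
Evaluate successive powers at the divisors of 52:
16^1 ≡ 16 (mod 53)
16^2 ≡ 44 (mod 53)
16^4 ≡ 28 (mod 53)
16^13 ≡ 1 (mod 53) ✓
So ord_53(16) = 13, hence |⟨16⟩| = 13.
The index is φ(53) / ord(16) = 52 / 13 = 4.

4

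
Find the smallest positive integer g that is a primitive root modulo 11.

φ(11) = 11 − 1 = 10 = 2 · 5.
Test candidates g = 2, 3, … against the prime factors q ∈ {2, 5} of φ(11): g is a generator iff g^(10/q) ≢ 1 for every such q.
g = 2: 2^5 ≡ 10; 2^2 ≡ 4 — none is 1, so 2 is a primitive root.
So 2 is the smallest generator of (Z/11Z)^×.

2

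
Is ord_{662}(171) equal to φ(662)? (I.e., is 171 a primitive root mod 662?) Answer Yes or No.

No

φ(662) = φ(2)·φ(331) = 1·330 = 330 = 2 · 3 · 5 · 11.
It suffices to check that the order of 171 is not a proper divisor of 330: compute 171^(330/q) for q ∈ {2, 3, 5, 11}.
171^165 ≡ 1 (mod 662)  [q = 2: ≡ 1 ✗]
171^110 ≡ 299 (mod 662)  [q = 3: ≢ 1 ✓]
171^66 ≡ 395 (mod 662)  [q = 5: ≢ 1 ✓]
171^30 ≡ 511 (mod 662)  [q = 11: ≢ 1 ✓]
171^165 ≡ 1 shows ord(171) | 165, strictly less than φ(662); not a primitive root.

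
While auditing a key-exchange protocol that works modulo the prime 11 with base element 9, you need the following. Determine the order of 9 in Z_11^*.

5

ord(9) | φ(11) = 11 − 1 = 10 = 2 · 5.
Divisors of 10: 1, 2, 5, 10.
Check 9^d mod 11 for each divisor in increasing order:
9^1 ≡ 9 (mod 11)
9^2 ≡ 4 (mod 11)
9^5 ≡ 1 (mod 11) ✓
So ord_11(9) = 5.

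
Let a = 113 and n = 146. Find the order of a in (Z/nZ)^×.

72

Since 113 ∈ (Z/146Z)^×, its order divides φ(146) = φ(2)·φ(73) = 1·72 = 72 = 2^3 · 3^2.
Divisors of 72: 1, 2, 3, 4, 6, 8, 9, 12, 18, 24, 36, 72.
Test each divisor d:
113^1 ≡ 113
113^2 ≡ 67
113^3 ≡ 125
113^4 ≡ 109
113^6 ≡ 3
113^8 ≡ 55
113^9 ≡ 83
113^12 ≡ 9
113^18 ≡ 27
113^24 ≡ 81
113^36 ≡ 145
113^72 ≡ 1
The smallest such exponent is 72, so the order of 113 is 72.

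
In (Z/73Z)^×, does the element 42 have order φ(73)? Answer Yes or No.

φ(73) = 73 − 1 = 72 = 2^3 · 3^2.
It suffices to check that the order of 42 is not a proper divisor of 72: compute 42^(72/q) for q ∈ {2, 3}.
42^36 ≡ 72 (mod 73)  [q = 2: ≢ 1 ✓]
42^24 ≡ 64 (mod 73)  [q = 3: ≢ 1 ✓]
All checks pass, so 42 has order 72 and is a primitive root modulo 73.

Yes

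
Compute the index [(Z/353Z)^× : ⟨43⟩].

2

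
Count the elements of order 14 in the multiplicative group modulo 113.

6

φ(113) = 113 − 1 = 112 = 2^4 · 7.
In a cyclic group of order 112, there are φ(d) elements of order d for each divisor d of 112, and zero for non-divisors.
14 = 2 · 7 divides 112, and φ(14) = 6.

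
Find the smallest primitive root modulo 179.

φ(179) = 179 − 1 = 178 = 2 · 89.
Test candidates g = 2, 3, … against the prime factors q ∈ {2, 89} of φ(179): g is a generator iff g^(178/q) ≢ 1 for every such q.
g = 2: 2^89 ≡ 178; 2^2 ≡ 4 — none is 1, so 2 is a primitive root.
Hence the least primitive root of 179 is 2.

2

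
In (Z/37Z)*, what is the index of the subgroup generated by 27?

6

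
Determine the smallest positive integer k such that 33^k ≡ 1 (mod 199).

ord(33) | φ(199) = 199 − 1 = 198 = 2 · 3^2 · 11.
Divisors of 198: 1, 2, 3, 6, 9, 11, 18, 22, 33, 66, 99, 198.
Test each divisor d:
33^1 ≡ 33 (mod 199)
33^2 ≡ 94 (mod 199)
33^3 ≡ 117 (mod 199)
33^6 ≡ 157 (mod 199)
33^9 ≡ 61 (mod 199)
33^11 ≡ 162 (mod 199)
33^18 ≡ 139 (mod 199)
33^22 ≡ 175 (mod 199)
33^33 ≡ 92 (mod 199)
33^66 ≡ 106 (mod 199)
33^99 ≡ 1 (mod 199) ✓
Hence ord(33) = 99.

99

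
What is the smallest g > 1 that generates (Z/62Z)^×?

3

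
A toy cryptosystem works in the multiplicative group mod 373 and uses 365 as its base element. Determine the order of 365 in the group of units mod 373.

124

Since 365 ∈ (Z/373Z)^×, its order divides φ(373) = 373 − 1 = 372 = 2^2 · 3 · 31.
Divisors of 372: 1, 2, 3, 4, 6, 12, 31, 62, 93, 124, 186, 372.
Evaluate successive powers at the divisors of 372:
365^1 ≡ 365 (mod 373)
365^2 ≡ 64 (mod 373)
365^3 ≡ 234 (mod 373)
365^4 ≡ 366 (mod 373)
365^6 ≡ 298 (mod 373)
365^12 ≡ 30 (mod 373)
365^31 ≡ 269 (mod 373)
365^62 ≡ 372 (mod 373)
365^93 ≡ 104 (mod 373)
365^124 ≡ 1 (mod 373) ✓
Therefore the multiplicative order of 365 modulo 373 is 124.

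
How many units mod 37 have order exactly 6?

2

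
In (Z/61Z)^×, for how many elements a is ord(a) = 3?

2

φ(61) = 61 − 1 = 60 = 2^2 · 3 · 5.
In a cyclic group of order 60, there are φ(d) elements of order d for each divisor d of 60, and zero for non-divisors.
3 | 60, and φ(3) = 3 − 1 = 2.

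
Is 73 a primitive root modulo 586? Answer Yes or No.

φ(586) = φ(2)·φ(293) = 1·292 = 292 = 2^2 · 73.
An element g generates (Z/586Z)^× iff g^(292/q) ≢ 1 (mod 586) for each prime q ∈ {2, 73}.
73^146 ≡ 1 (mod 586)  [q = 2: ≡ 1 ✗]
73^4 ≡ 95 (mod 586)  [q = 73: ≢ 1 ✓]
Since 73^146 ≡ 1, the order of 73 divides 146 < 292, so 73 is not a primitive root.

No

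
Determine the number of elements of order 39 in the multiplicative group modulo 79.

φ(79) = 79 − 1 = 78 = 2 · 3 · 13.
In a cyclic group of order 78, there are φ(d) elements of order d for each divisor d of 78, and zero for non-divisors.
39 = 3 · 13 divides 78, and φ(39) = 24.

24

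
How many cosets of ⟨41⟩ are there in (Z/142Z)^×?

5

ord(41) | φ(142) = φ(2)·φ(71) = 1·70 = 70 = 2 · 5 · 7.
Divisors of 70: 1, 2, 5, 7, 10, 14, 35, 70.
Check 41^d mod 142 for each divisor in increasing order:
41^1 ≡ 41
41^2 ≡ 119
41^5 ≡ 105
41^7 ≡ 141
41^10 ≡ 91
41^14 ≡ 1
So ord_142(41) = 14, hence |⟨41⟩| = 14.
[(Z/142Z)^× : ⟨41⟩] = 70/14 = 5.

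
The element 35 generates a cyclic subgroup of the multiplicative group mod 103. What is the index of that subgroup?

Since 35 ∈ (Z/103Z)^×, its order divides φ(103) = 103 − 1 = 102 = 2 · 3 · 17.
Divisors of 102: 1, 2, 3, 6, 17, 34, 51, 102.
Evaluate successive powers at the divisors of 102:
35^1 ≡ 35 (mod 103)
35^2 ≡ 92 (mod 103)
35^3 ≡ 27 (mod 103)
35^6 ≡ 8 (mod 103)
35^17 ≡ 47 (mod 103)
35^34 ≡ 46 (mod 103)
35^51 ≡ 102 (mod 103)
35^102 ≡ 1 (mod 103) ✓
The order of 35 is 102, so the subgroup it generates has 102 elements.
Index = |(Z/103Z)^×| / |⟨35⟩| = 102 / 102 = 1.

1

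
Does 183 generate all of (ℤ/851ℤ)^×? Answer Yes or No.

851 = 23 · 37 is a product of two distinct odd primes, so (Z/851Z)^× ≅ (Z/23Z)^× × (Z/37Z)^× is not cyclic.
No primitive root modulo 851 exists; in particular 183 is not one.

No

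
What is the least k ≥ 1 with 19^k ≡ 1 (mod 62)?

15

Since 19 ∈ (Z/62Z)^×, its order divides φ(62) = φ(2)·φ(31) = 1·30 = 30 = 2 · 3 · 5.
Divisors of 30: 1, 2, 3, 5, 6, 10, 15, 30.
Evaluate successive powers at the divisors of 30:
19^1 ≡ 19 (mod 62)
19^2 ≡ 51 (mod 62)
19^3 ≡ 39 (mod 62)
19^5 ≡ 5 (mod 62)
19^6 ≡ 33 (mod 62)
19^10 ≡ 25 (mod 62)
19^15 ≡ 1 (mod 62) ✓
Hence ord(19) = 15.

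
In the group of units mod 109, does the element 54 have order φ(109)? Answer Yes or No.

No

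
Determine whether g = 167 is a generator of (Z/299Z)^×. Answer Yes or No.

299 = 13 · 23 is a product of two distinct odd primes, so (Z/299Z)^× ≅ (Z/13Z)^× × (Z/23Z)^× is not cyclic.
No primitive root modulo 299 exists; in particular 167 is not one.

No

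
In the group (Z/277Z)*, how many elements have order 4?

2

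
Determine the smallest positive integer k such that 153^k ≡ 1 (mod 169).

78

Since 153 ∈ (Z/169Z)^×, its order divides φ(169) = φ(13^2) = 13·(13−1) = 156 = 2^2 · 3 · 13.
Divisors of 156: 1, 2, 3, 4, 6, 12, 13, 26, 39, 52, 78, 156.
Compute 153^d (mod 169) for the divisors d until we hit 1:
153^1 ≡ 153
153^2 ≡ 87
153^3 ≡ 129
153^4 ≡ 133
153^6 ≡ 79
153^12 ≡ 157
153^13 ≡ 23
153^26 ≡ 22
153^39 ≡ 168
153^52 ≡ 146
153^78 ≡ 1
So ord_169(153) = 78.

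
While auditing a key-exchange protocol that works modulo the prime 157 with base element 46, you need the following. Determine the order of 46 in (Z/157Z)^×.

13

The order of 46 must divide φ(157) = 157 − 1 = 156 = 2^2 · 3 · 13.
Divisors of 156: 1, 2, 3, 4, 6, 12, 13, 26, 39, 52, 78, 156.
Check 46^d mod 157 for each divisor in increasing order:
46^1 ≡ 46 (mod 157)
46^2 ≡ 75 (mod 157)
46^3 ≡ 153 (mod 157)
46^4 ≡ 130 (mod 157)
46^6 ≡ 16 (mod 157)
46^12 ≡ 99 (mod 157)
46^13 ≡ 1 (mod 157) ✓
The smallest such exponent is 13, so the order of 46 is 13.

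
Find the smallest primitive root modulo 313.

φ(313) = 313 − 1 = 312 = 2^3 · 3 · 13.
Test candidates g = 2, 3, … against the prime factors q ∈ {2, 3, 13} of φ(313): g is a generator iff g^(312/q) ≢ 1 for every such q.
g = 2: 2^156 ≡ 1 — hits 1, so not a primitive root.
g = 3: 3^156 ≡ 1 — hits 1, so not a primitive root.
g = 4: 4^156 ≡ 1 — hits 1, so not a primitive root.
g = 5: 5^156 ≡ 312; 5^104 ≡ 1 — hits 1, so not a primitive root.
g = 6: 6^156 ≡ 1 — hits 1, so not a primitive root.
g = 7: 7^156 ≡ 312; 7^104 ≡ 1 — hits 1, so not a primitive root.
g = 8: 8^156 ≡ 1 — hits 1, so not a primitive root.
g = 9: 9^156 ≡ 1 — hits 1, so not a primitive root.
g = 10: 10^156 ≡ 312; 10^104 ≡ 214; 10^24 ≡ 103 — none is 1, so 10 is a primitive root.
The smallest primitive root modulo 313 is 10.

10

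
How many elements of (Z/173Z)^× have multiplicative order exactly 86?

φ(173) = 173 − 1 = 172 = 2^2 · 43.
In a cyclic group of order 172, there are φ(d) elements of order d for each divisor d of 172, and zero for non-divisors.
86 = 2 · 43 divides 172, and φ(86) = 42.

42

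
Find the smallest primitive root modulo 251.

6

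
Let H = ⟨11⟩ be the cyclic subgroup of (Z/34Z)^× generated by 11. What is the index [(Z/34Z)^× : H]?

By Lagrange's theorem, ord_34(11) divides φ(34) = φ(2)·φ(17) = 1·16 = 16 = 2^4.
Divisors of 16: 1, 2, 4, 8, 16.
Test each divisor d:
11^1 ≡ 11 (mod 34)
11^2 ≡ 19 (mod 34)
11^4 ≡ 21 (mod 34)
11^8 ≡ 33 (mod 34)
11^16 ≡ 1 (mod 34) ✓
So ord_34(11) = 16, hence |⟨11⟩| = 16.
Index = |(Z/34Z)^×| / |⟨11⟩| = 16 / 16 = 1.

1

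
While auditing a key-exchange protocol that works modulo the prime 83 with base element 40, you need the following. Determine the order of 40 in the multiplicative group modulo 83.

ord(40) | φ(83) = 83 − 1 = 82 = 2 · 41.
Divisors of 82: 1, 2, 41, 82.
Check 40^d mod 83 for each divisor in increasing order:
40^1 ≡ 40 (mod 83)
40^2 ≡ 23 (mod 83)
40^41 ≡ 1 (mod 83) ✓
Hence ord(40) = 41.

41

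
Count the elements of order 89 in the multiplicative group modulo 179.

φ(179) = 179 − 1 = 178 = 2 · 89.
(Z/179Z)^× is cyclic (|G| = 178); a cyclic group of order m has exactly φ(d) elements of each order d | m, and none otherwise.
89 | 178, and φ(89) = 89 − 1 = 88.

88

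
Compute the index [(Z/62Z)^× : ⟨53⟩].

1

The order of 53 must divide φ(62) = φ(2)·φ(31) = 1·30 = 30 = 2 · 3 · 5.
Divisors of 30: 1, 2, 3, 5, 6, 10, 15, 30.
Evaluate successive powers at the divisors of 30:
53^1 ≡ 53 (mod 62)
53^2 ≡ 19 (mod 62)
53^3 ≡ 15 (mod 62)
53^5 ≡ 37 (mod 62)
53^6 ≡ 39 (mod 62)
53^10 ≡ 5 (mod 62)
53^15 ≡ 61 (mod 62)
53^30 ≡ 1 (mod 62) ✓
The order of 53 is 30, so the subgroup it generates has 30 elements.
[(Z/62Z)^× : ⟨53⟩] = 30/30 = 1.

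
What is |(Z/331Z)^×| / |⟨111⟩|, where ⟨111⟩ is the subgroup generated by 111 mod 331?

30

ord(111) | φ(331) = 331 − 1 = 330 = 2 · 3 · 5 · 11.
Divisors of 330: 1, 2, 3, 5, 6, 10, 11, 15, 22, 30, 33, 55, 66, 110, 165, 330.
Check 111^d mod 331 for each divisor in increasing order:
111^1 ≡ 111
111^2 ≡ 74
111^3 ≡ 270
111^5 ≡ 120
111^6 ≡ 80
111^10 ≡ 167
111^11 ≡ 1
So ord_331(111) = 11, hence |⟨111⟩| = 11.
[(Z/331Z)^× : ⟨111⟩] = 330/11 = 30.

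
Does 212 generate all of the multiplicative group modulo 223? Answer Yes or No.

No

φ(223) = 223 − 1 = 222 = 2 · 3 · 37.
212 is a primitive root mod 223 iff 212^(φ(223)/q) ≢ 1 for every prime q | φ(223), i.e. q ∈ {2, 3, 37}.
212^111 ≡ 1 (mod 223)  [q = 2: ≡ 1 ✗]
212^74 ≡ 39 (mod 223)  [q = 3: ≢ 1 ✓]
212^6 ≡ 49 (mod 223)  [q = 37: ≢ 1 ✓]
The check at q = 2 fails, so 212 generates a proper subgroup.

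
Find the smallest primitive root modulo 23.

5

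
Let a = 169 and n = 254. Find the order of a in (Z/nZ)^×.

63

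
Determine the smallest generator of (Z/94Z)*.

φ(94) = φ(2)·φ(47) = 1·46 = 46 = 2 · 23.
g is a primitive root iff g^(46/q) ≢ 1 (mod 94) for each prime q ∈ {2, 23}.
g = 2: gcd(2, 94) = 2 > 1, not a unit — skip.
g = 3: 3^23 ≡ 1 — hits 1, so not a primitive root.
g = 4: gcd(4, 94) = 2 > 1, not a unit — skip.
g = 5: 5^23 ≡ 93; 5^2 ≡ 25 — none is 1, so 5 is a primitive root.
Hence the least primitive root of 94 is 5.

5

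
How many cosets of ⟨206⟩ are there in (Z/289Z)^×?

ord(206) | φ(289) = φ(17^2) = 17·(17−1) = 272 = 2^4 · 17.
Divisors of 272: 1, 2, 4, 8, 16, 17, 34, 68, 136, 272.
Test each divisor d:
206^1 ≡ 206
206^2 ≡ 242
206^4 ≡ 186
206^8 ≡ 205
206^16 ≡ 120
206^17 ≡ 155
206^34 ≡ 38
206^68 ≡ 288
206^136 ≡ 1
Thus |⟨206⟩| = ord(206) = 136.
[(Z/289Z)^× : ⟨206⟩] = 272/136 = 2.

2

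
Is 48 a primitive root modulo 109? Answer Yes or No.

No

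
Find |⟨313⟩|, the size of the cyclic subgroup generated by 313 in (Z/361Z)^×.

Since 313 ∈ (Z/361Z)^×, its order divides φ(361) = φ(19^2) = 19·(19−1) = 342 = 2 · 3^2 · 19.
Divisors of 342: 1, 2, 3, 6, 9, 18, 19, 38, 57, 114, 171, 342.
Evaluate successive powers at the divisors of 342:
313^1 ≡ 313 (mod 361)
313^2 ≡ 138 (mod 361)
313^3 ≡ 235 (mod 361)
313^6 ≡ 353 (mod 361)
313^9 ≡ 286 (mod 361)
313^18 ≡ 210 (mod 361)
313^19 ≡ 28 (mod 361)
313^38 ≡ 62 (mod 361)
313^57 ≡ 292 (mod 361)
313^114 ≡ 68 (mod 361)
313^171 ≡ 1 (mod 361) ✓
The smallest such exponent is 171, so the order of 313 is 171.

171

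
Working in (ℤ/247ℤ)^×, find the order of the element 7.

12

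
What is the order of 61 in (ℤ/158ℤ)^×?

26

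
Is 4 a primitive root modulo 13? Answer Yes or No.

No

φ(13) = 13 − 1 = 12 = 2^2 · 3.
It suffices to check that the order of 4 is not a proper divisor of 12: compute 4^(12/q) for q ∈ {2, 3}.
4^6 ≡ 1 (mod 13)  [q = 2: ≡ 1 ✗]
4^4 ≡ 9 (mod 13)  [q = 3: ≢ 1 ✓]
The check at q = 2 fails, so 4 generates a proper subgroup.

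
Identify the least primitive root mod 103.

5

φ(103) = 103 − 1 = 102 = 2 · 3 · 17.
Test candidates g = 2, 3, … against the prime factors q ∈ {2, 3, 17} of φ(103): g is a generator iff g^(102/q) ≢ 1 for every such q.
g = 2: 2^51 ≡ 1 — hits 1, so not a primitive root.
g = 3: 3^51 ≡ 102; 3^34 ≡ 1 — hits 1, so not a primitive root.
g = 4: 4^51 ≡ 1 — hits 1, so not a primitive root.
g = 5: 5^51 ≡ 102; 5^34 ≡ 56; 5^6 ≡ 72 — none is 1, so 5 is a primitive root.
So 5 is the smallest generator of (Z/103Z)^×.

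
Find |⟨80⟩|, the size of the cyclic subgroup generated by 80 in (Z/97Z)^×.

96

ord(80) | φ(97) = 97 − 1 = 96 = 2^5 · 3.
Divisors of 96: 1, 2, 3, 4, 6, 8, 12, 16, 24, 32, 48, 96.
Compute 80^d (mod 97) for the divisors d until we hit 1:
80^1 ≡ 80 (mod 97)
80^2 ≡ 95 (mod 97)
80^3 ≡ 34 (mod 97)
80^4 ≡ 4 (mod 97)
80^6 ≡ 89 (mod 97)
80^8 ≡ 16 (mod 97)
80^12 ≡ 64 (mod 97)
80^16 ≡ 62 (mod 97)
80^24 ≡ 22 (mod 97)
80^32 ≡ 61 (mod 97)
80^48 ≡ 96 (mod 97)
80^96 ≡ 1 (mod 97) ✓
The smallest such exponent is 96, so the order of 80 is 96.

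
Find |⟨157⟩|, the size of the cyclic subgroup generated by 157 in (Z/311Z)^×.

Since 157 ∈ (Z/311Z)^×, its order divides φ(311) = 311 − 1 = 310 = 2 · 5 · 31.
Divisors of 310: 1, 2, 5, 10, 31, 62, 155, 310.
Check 157^d mod 311 for each divisor in increasing order:
157^1 ≡ 157 (mod 311)
157^2 ≡ 80 (mod 311)
157^5 ≡ 270 (mod 311)
157^10 ≡ 126 (mod 311)
157^31 ≡ 36 (mod 311)
157^62 ≡ 52 (mod 311)
157^155 ≡ 1 (mod 311) ✓
The smallest such exponent is 155, so the order of 157 is 155.

155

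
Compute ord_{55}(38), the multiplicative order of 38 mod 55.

20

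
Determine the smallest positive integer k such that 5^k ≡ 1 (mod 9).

6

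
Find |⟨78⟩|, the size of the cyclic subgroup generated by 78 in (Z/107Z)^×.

Since 78 ∈ (Z/107Z)^×, its order divides φ(107) = 107 − 1 = 106 = 2 · 53.
Divisors of 106: 1, 2, 53, 106.
Check 78^d mod 107 for each divisor in increasing order:
78^1 ≡ 78
78^2 ≡ 92
78^53 ≡ 106
78^106 ≡ 1
Hence ord(78) = 106.

106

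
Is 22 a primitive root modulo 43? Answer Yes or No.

No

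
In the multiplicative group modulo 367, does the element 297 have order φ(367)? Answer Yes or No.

No

φ(367) = 367 − 1 = 366 = 2 · 3 · 61.
It suffices to check that the order of 297 is not a proper divisor of 366: compute 297^(366/q) for q ∈ {2, 3, 61}.
297^183 ≡ 1 (mod 367)  [q = 2: ≡ 1 ✗]
297^122 ≡ 283 (mod 367)  [q = 3: ≢ 1 ✓]
297^6 ≡ 106 (mod 367)  [q = 61: ≢ 1 ✓]
The check at q = 2 fails, so 297 generates a proper subgroup.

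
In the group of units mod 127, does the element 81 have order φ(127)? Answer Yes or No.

φ(127) = 127 − 1 = 126 = 2 · 3^2 · 7.
Test 81^(126/q) mod 127 for each prime factor q of 126:
81^63 ≡ 1 (mod 127)  [q = 2: ≡ 1 ✗]
81^42 ≡ 107 (mod 127)  [q = 3: ≢ 1 ✓]
81^18 ≡ 2 (mod 127)  [q = 7: ≢ 1 ✓]
The check at q = 2 fails, so 81 generates a proper subgroup.

No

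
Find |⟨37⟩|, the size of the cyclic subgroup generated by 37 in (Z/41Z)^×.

5

Since 37 ∈ (Z/41Z)^×, its order divides φ(41) = 41 − 1 = 40 = 2^3 · 5.
Divisors of 40: 1, 2, 4, 5, 8, 10, 20, 40.
Test each divisor d:
37^1 ≡ 37
37^2 ≡ 16
37^4 ≡ 10
37^5 ≡ 1
The smallest such exponent is 5, so the order of 37 is 5.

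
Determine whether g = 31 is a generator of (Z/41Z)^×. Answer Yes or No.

No

φ(41) = 41 − 1 = 40 = 2^3 · 5.
It suffices to check that the order of 31 is not a proper divisor of 40: compute 31^(40/q) for q ∈ {2, 5}.
31^20 ≡ 1 (mod 41)  [q = 2: ≡ 1 ✗]
31^8 ≡ 16 (mod 41)  [q = 5: ≢ 1 ✓]
The check at q = 2 fails, so 31 generates a proper subgroup.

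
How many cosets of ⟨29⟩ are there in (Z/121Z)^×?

Since 29 ∈ (Z/121Z)^×, its order divides φ(121) = φ(11^2) = 11·(11−1) = 110 = 2 · 5 · 11.
Divisors of 110: 1, 2, 5, 10, 11, 22, 55, 110.
Evaluate successive powers at the divisors of 110:
29^1 ≡ 29 (mod 121)
29^2 ≡ 115 (mod 121)
29^5 ≡ 76 (mod 121)
29^10 ≡ 89 (mod 121)
29^11 ≡ 40 (mod 121)
29^22 ≡ 27 (mod 121)
29^55 ≡ 120 (mod 121)
29^110 ≡ 1 (mod 121) ✓
The order of 29 is 110, so the subgroup it generates has 110 elements.
Index = |(Z/121Z)^×| / |⟨29⟩| = 110 / 110 = 1.

1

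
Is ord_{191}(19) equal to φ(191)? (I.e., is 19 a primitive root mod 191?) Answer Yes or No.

φ(191) = 191 − 1 = 190 = 2 · 5 · 19.
It suffices to check that the order of 19 is not a proper divisor of 190: compute 19^(190/q) for q ∈ {2, 5, 19}.
19^95 ≡ 190 (mod 191)  [q = 2: ≢ 1 ✓]
19^38 ≡ 39 (mod 191)  [q = 5: ≢ 1 ✓]
19^10 ≡ 52 (mod 191)  [q = 19: ≢ 1 ✓]
All checks pass, so 19 has order 190 and is a primitive root modulo 191.

Yes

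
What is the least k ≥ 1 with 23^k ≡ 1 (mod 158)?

3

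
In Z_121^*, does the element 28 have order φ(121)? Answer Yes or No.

Yes

φ(121) = φ(11^2) = 11·(11−1) = 110 = 2 · 5 · 11.
It suffices to check that the order of 28 is not a proper divisor of 110: compute 28^(110/q) for q ∈ {2, 5, 11}.
28^55 ≡ 120 (mod 121)  [q = 2: ≢ 1 ✓]
28^22 ≡ 3 (mod 121)  [q = 5: ≢ 1 ✓]
28^10 ≡ 12 (mod 121)  [q = 11: ≢ 1 ✓]
Every test exponent gives a nontrivial residue, hence 28 generates the full group.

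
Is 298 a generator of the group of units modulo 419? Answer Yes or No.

Yes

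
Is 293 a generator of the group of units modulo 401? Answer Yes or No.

No

φ(401) = 401 − 1 = 400 = 2^4 · 5^2.
293 is a primitive root mod 401 iff 293^(φ(401)/q) ≢ 1 for every prime q | φ(401), i.e. q ∈ {2, 5}.
293^200 ≡ 400 (mod 401)  [q = 2: ≢ 1 ✓]
293^80 ≡ 1 (mod 401)  [q = 5: ≡ 1 ✗]
The check at q = 5 fails, so 293 generates a proper subgroup.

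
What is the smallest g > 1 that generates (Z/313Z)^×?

10

φ(313) = 313 − 1 = 312 = 2^3 · 3 · 13.
Test candidates g = 2, 3, … against the prime factors q ∈ {2, 3, 13} of φ(313): g is a generator iff g^(312/q) ≢ 1 for every such q.
g = 2: 2^156 ≡ 1 — hits 1, so not a primitive root.
g = 3: 3^156 ≡ 1 — hits 1, so not a primitive root.
g = 4: 4^156 ≡ 1 — hits 1, so not a primitive root.
g = 5: 5^156 ≡ 312; 5^104 ≡ 1 — hits 1, so not a primitive root.
g = 6: 6^156 ≡ 1 — hits 1, so not a primitive root.
g = 7: 7^156 ≡ 312; 7^104 ≡ 1 — hits 1, so not a primitive root.
g = 8: 8^156 ≡ 1 — hits 1, so not a primitive root.
g = 9: 9^156 ≡ 1 — hits 1, so not a primitive root.
g = 10: 10^156 ≡ 312; 10^104 ≡ 214; 10^24 ≡ 103 — none is 1, so 10 is a primitive root.
So 10 is the smallest generator of (Z/313Z)^×.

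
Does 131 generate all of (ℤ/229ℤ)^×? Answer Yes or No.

Yes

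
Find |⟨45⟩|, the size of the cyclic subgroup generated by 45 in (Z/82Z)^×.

By Lagrange's theorem, ord_82(45) divides φ(82) = φ(2)·φ(41) = 1·40 = 40 = 2^3 · 5.
Divisors of 40: 1, 2, 4, 5, 8, 10, 20, 40.
Check 45^d mod 82 for each divisor in increasing order:
45^1 ≡ 45 (mod 82)
45^2 ≡ 57 (mod 82)
45^4 ≡ 51 (mod 82)
45^5 ≡ 81 (mod 82)
45^8 ≡ 59 (mod 82)
45^10 ≡ 1 (mod 82) ✓
Hence ord(45) = 10.

10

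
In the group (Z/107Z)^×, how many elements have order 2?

φ(107) = 107 − 1 = 106 = 2 · 53.
Since (Z/107Z)^× is cyclic of order 106, the number of elements of order d is φ(d) when d | 106 and 0 otherwise.
2 | 106, and φ(2) = 2 − 1 = 1.

1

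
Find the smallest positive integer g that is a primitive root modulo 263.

φ(263) = 263 − 1 = 262 = 2 · 131.
Test candidates g = 2, 3, … against the prime factors q ∈ {2, 131} of φ(263): g is a generator iff g^(262/q) ≢ 1 for every such q.
g = 2: 2^131 ≡ 1 — hits 1, so not a primitive root.
g = 3: 3^131 ≡ 1 — hits 1, so not a primitive root.
g = 4: 4^131 ≡ 1 — hits 1, so not a primitive root.
g = 5: 5^131 ≡ 262; 5^2 ≡ 25 — none is 1, so 5 is a primitive root.
So 5 is the smallest generator of (Z/263Z)^×.

5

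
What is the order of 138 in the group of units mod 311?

Since 138 ∈ (Z/311Z)^×, its order divides φ(311) = 311 − 1 = 310 = 2 · 5 · 31.
Divisors of 310: 1, 2, 5, 10, 31, 62, 155, 310.
Compute 138^d (mod 311) for the divisors d until we hit 1:
138^1 ≡ 138 (mod 311)
138^2 ≡ 73 (mod 311)
138^5 ≡ 198 (mod 311)
138^10 ≡ 18 (mod 311)
138^31 ≡ 259 (mod 311)
138^62 ≡ 216 (mod 311)
138^155 ≡ 310 (mod 311)
138^310 ≡ 1 (mod 311) ✓
Therefore the multiplicative order of 138 modulo 311 is 310.

310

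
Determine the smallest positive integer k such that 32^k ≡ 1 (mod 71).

7

The order of 32 must divide φ(71) = 71 − 1 = 70 = 2 · 5 · 7.
Divisors of 70: 1, 2, 5, 7, 10, 14, 35, 70.
Compute 32^d (mod 71) for the divisors d until we hit 1:
32^1 ≡ 32 (mod 71)
32^2 ≡ 30 (mod 71)
32^5 ≡ 45 (mod 71)
32^7 ≡ 1 (mod 71) ✓
Hence ord(32) = 7.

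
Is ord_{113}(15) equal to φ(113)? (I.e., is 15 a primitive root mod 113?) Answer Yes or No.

No

φ(113) = 113 − 1 = 112 = 2^4 · 7.
It suffices to check that the order of 15 is not a proper divisor of 112: compute 15^(112/q) for q ∈ {2, 7}.
15^56 ≡ 1 (mod 113)  [q = 2: ≡ 1 ✗]
15^16 ≡ 1 (mod 113)  [q = 7: ≡ 1 ✗]
The check at q = 2 fails, so 15 generates a proper subgroup.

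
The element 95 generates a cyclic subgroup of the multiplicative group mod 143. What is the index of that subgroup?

4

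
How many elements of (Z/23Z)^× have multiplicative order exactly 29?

φ(23) = 23 − 1 = 22 = 2 · 11.
In a cyclic group of order 22, there are φ(d) elements of order d for each divisor d of 22, and zero for non-divisors.
Here 22 is not a multiple of 29, so there are no elements of order 29.

0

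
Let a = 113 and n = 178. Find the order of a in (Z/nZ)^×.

ord(113) | φ(178) = φ(2)·φ(89) = 1·88 = 88 = 2^3 · 11.
Divisors of 88: 1, 2, 4, 8, 11, 22, 44, 88.
Evaluate successive powers at the divisors of 88:
113^1 ≡ 113 (mod 178)
113^2 ≡ 131 (mod 178)
113^4 ≡ 73 (mod 178)
113^8 ≡ 167 (mod 178)
113^11 ≡ 37 (mod 178)
113^22 ≡ 123 (mod 178)
113^44 ≡ 177 (mod 178)
113^88 ≡ 1 (mod 178) ✓
Therefore the multiplicative order of 113 modulo 178 is 88.

88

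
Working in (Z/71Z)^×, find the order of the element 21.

The order of 21 must divide φ(71) = 71 − 1 = 70 = 2 · 5 · 7.
Divisors of 70: 1, 2, 5, 7, 10, 14, 35, 70.
Test each divisor d:
21^1 ≡ 21
21^2 ≡ 15
21^5 ≡ 39
21^7 ≡ 17
21^10 ≡ 30
21^14 ≡ 5
21^35 ≡ 70
21^70 ≡ 1
The smallest such exponent is 70, so the order of 21 is 70.

70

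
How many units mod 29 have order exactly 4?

φ(29) = 29 − 1 = 28 = 2^2 · 7.
In a cyclic group of order 28, there are φ(d) elements of order d for each divisor d of 28, and zero for non-divisors.
4 = 2^2 divides 28, and φ(4) = 2.

2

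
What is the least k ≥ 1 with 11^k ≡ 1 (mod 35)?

3

Since 11 ∈ (Z/35Z)^×, its order divides φ(35) = φ(5·7) = (5−1)·(7−1) = 4·6 = 24 = 2^3 · 3.
Divisors of 24: 1, 2, 3, 4, 6, 8, 12, 24.
Evaluate successive powers at the divisors of 24:
11^1 ≡ 11 (mod 35)
11^2 ≡ 16 (mod 35)
11^3 ≡ 1 (mod 35) ✓
Therefore the multiplicative order of 11 modulo 35 is 3.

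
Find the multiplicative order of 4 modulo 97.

The order of 4 must divide φ(97) = 97 − 1 = 96 = 2^5 · 3.
Divisors of 96: 1, 2, 3, 4, 6, 8, 12, 16, 24, 32, 48, 96.
Check 4^d mod 97 for each divisor in increasing order:
4^1 ≡ 4 (mod 97)
4^2 ≡ 16 (mod 97)
4^3 ≡ 64 (mod 97)
4^4 ≡ 62 (mod 97)
4^6 ≡ 22 (mod 97)
4^8 ≡ 61 (mod 97)
4^12 ≡ 96 (mod 97)
4^16 ≡ 35 (mod 97)
4^24 ≡ 1 (mod 97) ✓
Therefore the multiplicative order of 4 modulo 97 is 24.

24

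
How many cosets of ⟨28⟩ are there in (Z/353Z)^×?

1

By Lagrange's theorem, ord_353(28) divides φ(353) = 353 − 1 = 352 = 2^5 · 11.
Divisors of 352: 1, 2, 4, 8, 11, 16, 22, 32, 44, 88, 176, 352.
Check 28^d mod 353 for each divisor in increasing order:
28^1 ≡ 28 (mod 353)
28^2 ≡ 78 (mod 353)
28^4 ≡ 83 (mod 353)
28^8 ≡ 182 (mod 353)
28^11 ≡ 10 (mod 353)
28^16 ≡ 295 (mod 353)
28^22 ≡ 100 (mod 353)
28^32 ≡ 187 (mod 353)
28^44 ≡ 116 (mod 353)
28^88 ≡ 42 (mod 353)
28^176 ≡ 352 (mod 353)
28^352 ≡ 1 (mod 353) ✓
So ord_353(28) = 352, hence |⟨28⟩| = 352.
The index is φ(353) / ord(28) = 352 / 352 = 1.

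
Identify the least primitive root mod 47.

5

φ(47) = 47 − 1 = 46 = 2 · 23.
Test candidates g = 2, 3, … against the prime factors q ∈ {2, 23} of φ(47): g is a generator iff g^(46/q) ≢ 1 for every such q.
g = 2: 2^23 ≡ 1 — hits 1, so not a primitive root.
g = 3: 3^23 ≡ 1 — hits 1, so not a primitive root.
g = 4: 4^23 ≡ 1 — hits 1, so not a primitive root.
g = 5: 5^23 ≡ 46; 5^2 ≡ 25 — none is 1, so 5 is a primitive root.
So 5 is the smallest generator of (Z/47Z)^×.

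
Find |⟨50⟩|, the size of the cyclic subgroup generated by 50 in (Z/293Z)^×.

292

ord(50) | φ(293) = 293 − 1 = 292 = 2^2 · 73.
Divisors of 292: 1, 2, 4, 73, 146, 292.
Check 50^d mod 293 for each divisor in increasing order:
50^1 ≡ 50
50^2 ≡ 156
50^4 ≡ 17
50^73 ≡ 155
50^146 ≡ 292
50^292 ≡ 1
Hence ord(50) = 292.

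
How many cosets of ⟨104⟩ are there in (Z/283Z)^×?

1

Since 104 ∈ (Z/283Z)^×, its order divides φ(283) = 283 − 1 = 282 = 2 · 3 · 47.
Divisors of 282: 1, 2, 3, 6, 47, 94, 141, 282.
Test each divisor d:
104^1 ≡ 104
104^2 ≡ 62
104^3 ≡ 222
104^6 ≡ 42
104^47 ≡ 45
104^94 ≡ 44
104^141 ≡ 282
104^282 ≡ 1
The order of 104 is 282, so the subgroup it generates has 282 elements.
[(Z/283Z)^× : ⟨104⟩] = 282/282 = 1.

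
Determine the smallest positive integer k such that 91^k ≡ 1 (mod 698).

174

By Lagrange's theorem, ord_698(91) divides φ(698) = φ(2)·φ(349) = 1·348 = 348 = 2^2 · 3 · 29.
Divisors of 348: 1, 2, 3, 4, 6, 12, 29, 58, 87, 116, 174, 348.
Test each divisor d:
91^1 ≡ 91 (mod 698)
91^2 ≡ 603 (mod 698)
91^3 ≡ 429 (mod 698)
91^4 ≡ 649 (mod 698)
91^6 ≡ 467 (mod 698)
91^12 ≡ 313 (mod 698)
91^29 ≡ 227 (mod 698)
91^58 ≡ 575 (mod 698)
91^87 ≡ 697 (mod 698)
91^116 ≡ 471 (mod 698)
91^174 ≡ 1 (mod 698) ✓
Hence ord(91) = 174.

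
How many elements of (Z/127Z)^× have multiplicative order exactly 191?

0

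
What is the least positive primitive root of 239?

φ(239) = 239 − 1 = 238 = 2 · 7 · 17.
g is a primitive root iff g^(238/q) ≢ 1 (mod 239) for each prime q ∈ {2, 7, 17}.
g = 2: 2^119 ≡ 1 — hits 1, so not a primitive root.
g = 3: 3^119 ≡ 1 — hits 1, so not a primitive root.
g = 4: 4^119 ≡ 1 — hits 1, so not a primitive root.
g = 5: 5^119 ≡ 1 — hits 1, so not a primitive root.
g = 6: 6^119 ≡ 1 — hits 1, so not a primitive root.
g = 7: 7^119 ≡ 238; 7^34 ≡ 24; 7^14 ≡ 211 — none is 1, so 7 is a primitive root.
The smallest primitive root modulo 239 is 7.

7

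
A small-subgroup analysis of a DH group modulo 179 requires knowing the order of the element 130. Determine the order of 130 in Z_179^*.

178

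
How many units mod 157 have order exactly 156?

48

φ(157) = 157 − 1 = 156 = 2^2 · 3 · 13.
Since (Z/157Z)^× is cyclic of order 156, the number of elements of order d is φ(d) when d | 156 and 0 otherwise.
156 = 2^2 · 3 · 13 divides 156, and φ(156) = 48.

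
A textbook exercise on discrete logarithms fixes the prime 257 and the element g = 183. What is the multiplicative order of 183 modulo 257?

256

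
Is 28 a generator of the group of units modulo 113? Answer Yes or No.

φ(113) = 113 − 1 = 112 = 2^4 · 7.
It suffices to check that the order of 28 is not a proper divisor of 112: compute 28^(112/q) for q ∈ {2, 7}.
28^56 ≡ 1 (mod 113)  [q = 2: ≡ 1 ✗]
28^16 ≡ 106 (mod 113)  [q = 7: ≢ 1 ✓]
28^56 ≡ 1 shows ord(28) | 56, strictly less than φ(113); not a primitive root.

No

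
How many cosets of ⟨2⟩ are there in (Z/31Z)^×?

6

The order of 2 must divide φ(31) = 31 − 1 = 30 = 2 · 3 · 5.
Divisors of 30: 1, 2, 3, 5, 6, 10, 15, 30.
Test each divisor d:
2^1 ≡ 2 (mod 31)
2^2 ≡ 4 (mod 31)
2^3 ≡ 8 (mod 31)
2^5 ≡ 1 (mod 31) ✓
Thus |⟨2⟩| = ord(2) = 5.
Index = |(Z/31Z)^×| / |⟨2⟩| = 30 / 5 = 6.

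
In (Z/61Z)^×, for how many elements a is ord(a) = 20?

8

φ(61) = 61 − 1 = 60 = 2^2 · 3 · 5.
Since (Z/61Z)^× is cyclic of order 60, the number of elements of order d is φ(d) when d | 60 and 0 otherwise.
20 = 2^2 · 5 divides 60, and φ(20) = 8.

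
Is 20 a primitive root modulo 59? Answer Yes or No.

φ(59) = 59 − 1 = 58 = 2 · 29.
Test 20^(58/q) mod 59 for each prime factor q of 58:
20^29 ≡ 1 (mod 59)  [q = 2: ≡ 1 ✗]
20^2 ≡ 46 (mod 59)  [q = 29: ≢ 1 ✓]
20^29 ≡ 1 shows ord(20) | 29, strictly less than φ(59); not a primitive root.

No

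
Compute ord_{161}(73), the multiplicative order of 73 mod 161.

By Lagrange's theorem, ord_161(73) divides φ(161) = φ(7·23) = (7−1)·(23−1) = 6·22 = 132 = 2^2 · 3 · 11.
Divisors of 132: 1, 2, 3, 4, 6, 11, 12, 22, 33, 44, 66, 132.
Evaluate successive powers at the divisors of 132:
73^1 ≡ 73 (mod 161)
73^2 ≡ 16 (mod 161)
73^3 ≡ 41 (mod 161)
73^4 ≡ 95 (mod 161)
73^6 ≡ 71 (mod 161)
73^11 ≡ 47 (mod 161)
73^12 ≡ 50 (mod 161)
73^22 ≡ 116 (mod 161)
73^33 ≡ 139 (mod 161)
73^44 ≡ 93 (mod 161)
73^66 ≡ 1 (mod 161) ✓
Hence ord(73) = 66.

66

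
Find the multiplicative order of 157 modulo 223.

The order of 157 must divide φ(223) = 223 − 1 = 222 = 2 · 3 · 37.
Divisors of 222: 1, 2, 3, 6, 37, 74, 111, 222.
Compute 157^d (mod 223) for the divisors d until we hit 1:
157^1 ≡ 157 (mod 223)
157^2 ≡ 119 (mod 223)
157^3 ≡ 174 (mod 223)
157^6 ≡ 171 (mod 223)
157^37 ≡ 222 (mod 223)
157^74 ≡ 1 (mod 223) ✓
Hence ord(157) = 74.

74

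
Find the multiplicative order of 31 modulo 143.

20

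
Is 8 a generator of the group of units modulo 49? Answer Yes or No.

No

φ(49) = φ(7^2) = 7·(7−1) = 42 = 2 · 3 · 7.
An element g generates (Z/49Z)^× iff g^(42/q) ≢ 1 (mod 49) for each prime q ∈ {2, 3, 7}.
8^21 ≡ 1 (mod 49)  [q = 2: ≡ 1 ✗]
8^14 ≡ 1 (mod 49)  [q = 3: ≡ 1 ✗]
8^6 ≡ 43 (mod 49)  [q = 7: ≢ 1 ✓]
8^21 ≡ 1 shows ord(8) | 21, strictly less than φ(49); not a primitive root.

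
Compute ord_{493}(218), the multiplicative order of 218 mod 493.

The order of 218 must divide φ(493) = φ(17·29) = (17−1)·(29−1) = 16·28 = 448 = 2^6 · 7.
Divisors of 448: 1, 2, 4, 7, 8, 14, 16, 28, 32, 56, 64, 112, 224, 448.
Check 218^d mod 493 for each divisor in increasing order:
218^1 ≡ 218
218^2 ≡ 196
218^4 ≡ 455
218^7 ≡ 278
218^8 ≡ 458
218^14 ≡ 376
218^16 ≡ 239
218^28 ≡ 378
218^32 ≡ 426
218^56 ≡ 407
218^64 ≡ 52
218^112 ≡ 1
The smallest such exponent is 112, so the order of 218 is 112.

112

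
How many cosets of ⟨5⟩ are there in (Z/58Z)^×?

2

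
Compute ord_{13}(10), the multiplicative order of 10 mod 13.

By Lagrange's theorem, ord_13(10) divides φ(13) = 13 − 1 = 12 = 2^2 · 3.
Divisors of 12: 1, 2, 3, 4, 6, 12.
Check 10^d mod 13 for each divisor in increasing order:
10^1 ≡ 10
10^2 ≡ 9
10^3 ≡ 12
10^4 ≡ 3
10^6 ≡ 1
So ord_13(10) = 6.

6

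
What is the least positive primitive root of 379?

φ(379) = 379 − 1 = 378 = 2 · 3^3 · 7.
Test candidates g = 2, 3, … against the prime factors q ∈ {2, 3, 7} of φ(379): g is a generator iff g^(378/q) ≢ 1 for every such q.
g = 2: 2^189 ≡ 378; 2^126 ≡ 327; 2^54 ≡ 125 — none is 1, so 2 is a primitive root.
Hence the least primitive root of 379 is 2.

2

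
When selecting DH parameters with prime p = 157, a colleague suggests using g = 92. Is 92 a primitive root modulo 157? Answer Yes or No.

No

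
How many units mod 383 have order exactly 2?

φ(383) = 383 − 1 = 382 = 2 · 191.
(Z/383Z)^× is cyclic (|G| = 382); a cyclic group of order m has exactly φ(d) elements of each order d | m, and none otherwise.
2 | 382, and φ(2) = 2 − 1 = 1.

1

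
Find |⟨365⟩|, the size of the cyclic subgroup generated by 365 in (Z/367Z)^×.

Since 365 ∈ (Z/367Z)^×, its order divides φ(367) = 367 − 1 = 366 = 2 · 3 · 61.
Divisors of 366: 1, 2, 3, 6, 61, 122, 183, 366.
Check 365^d mod 367 for each divisor in increasing order:
365^1 ≡ 365 (mod 367)
365^2 ≡ 4 (mod 367)
365^3 ≡ 359 (mod 367)
365^6 ≡ 64 (mod 367)
365^61 ≡ 284 (mod 367)
365^122 ≡ 283 (mod 367)
365^183 ≡ 366 (mod 367)
365^366 ≡ 1 (mod 367) ✓
The smallest such exponent is 366, so the order of 365 is 366.

366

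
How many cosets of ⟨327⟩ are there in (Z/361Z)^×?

The order of 327 must divide φ(361) = φ(19^2) = 19·(19−1) = 342 = 2 · 3^2 · 19.
Divisors of 342: 1, 2, 3, 6, 9, 18, 19, 38, 57, 114, 171, 342.
Test each divisor d:
327^1 ≡ 327 (mod 361)
327^2 ≡ 73 (mod 361)
327^3 ≡ 45 (mod 361)
327^6 ≡ 220 (mod 361)
327^9 ≡ 153 (mod 361)
327^18 ≡ 305 (mod 361)
327^19 ≡ 99 (mod 361)
327^38 ≡ 54 (mod 361)
327^57 ≡ 292 (mod 361)
327^114 ≡ 68 (mod 361)
327^171 ≡ 1 (mod 361) ✓
The order of 327 is 171, so the subgroup it generates has 171 elements.
[(Z/361Z)^× : ⟨327⟩] = 342/171 = 2.

2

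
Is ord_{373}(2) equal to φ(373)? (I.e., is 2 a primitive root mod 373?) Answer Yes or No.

φ(373) = 373 − 1 = 372 = 2^2 · 3 · 31.
Test 2^(372/q) mod 373 for each prime factor q of 372:
2^186 ≡ 372 (mod 373)  [q = 2: ≢ 1 ✓]
2^124 ≡ 284 (mod 373)  [q = 3: ≢ 1 ✓]
2^12 ≡ 366 (mod 373)  [q = 31: ≢ 1 ✓]
None equal 1, so ord_373(2) = 372: 2 is a primitive root.

Yes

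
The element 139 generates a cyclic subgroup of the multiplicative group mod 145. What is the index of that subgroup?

8

By Lagrange's theorem, ord_145(139) divides φ(145) = φ(5·29) = (5−1)·(29−1) = 4·28 = 112 = 2^4 · 7.
Divisors of 112: 1, 2, 4, 7, 8, 14, 16, 28, 56, 112.
Check 139^d mod 145 for each divisor in increasing order:
139^1 ≡ 139
139^2 ≡ 36
139^4 ≡ 136
139^7 ≡ 59
139^8 ≡ 81
139^14 ≡ 1
So ord_145(139) = 14, hence |⟨139⟩| = 14.
The index is φ(145) / ord(139) = 112 / 14 = 8.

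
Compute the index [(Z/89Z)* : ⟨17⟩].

By Lagrange's theorem, ord_89(17) divides φ(89) = 89 − 1 = 88 = 2^3 · 11.
Divisors of 88: 1, 2, 4, 8, 11, 22, 44, 88.
Evaluate successive powers at the divisors of 88:
17^1 ≡ 17 (mod 89)
17^2 ≡ 22 (mod 89)
17^4 ≡ 39 (mod 89)
17^8 ≡ 8 (mod 89)
17^11 ≡ 55 (mod 89)
17^22 ≡ 88 (mod 89)
17^44 ≡ 1 (mod 89) ✓
The order of 17 is 44, so the subgroup it generates has 44 elements.
Index = |(Z/89Z)^×| / |⟨17⟩| = 88 / 44 = 2.

2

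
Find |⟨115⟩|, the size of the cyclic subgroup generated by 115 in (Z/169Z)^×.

ord(115) | φ(169) = φ(13^2) = 13·(13−1) = 156 = 2^2 · 3 · 13.
Divisors of 156: 1, 2, 3, 4, 6, 12, 13, 26, 39, 52, 78, 156.
Test each divisor d:
115^1 ≡ 115 (mod 169)
115^2 ≡ 43 (mod 169)
115^3 ≡ 44 (mod 169)
115^4 ≡ 159 (mod 169)
115^6 ≡ 77 (mod 169)
115^12 ≡ 14 (mod 169)
115^13 ≡ 89 (mod 169)
115^26 ≡ 147 (mod 169)
115^39 ≡ 70 (mod 169)
115^52 ≡ 146 (mod 169)
115^78 ≡ 168 (mod 169)
115^156 ≡ 1 (mod 169) ✓
So ord_169(115) = 156.

156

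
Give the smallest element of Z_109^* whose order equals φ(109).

6

φ(109) = 109 − 1 = 108 = 2^2 · 3^3.
g is a primitive root iff g^(108/q) ≢ 1 (mod 109) for each prime q ∈ {2, 3}.
g = 2: 2^54 ≡ 108; 2^36 ≡ 1 — hits 1, so not a primitive root.
g = 3: 3^54 ≡ 1 — hits 1, so not a primitive root.
g = 4: 4^54 ≡ 1 — hits 1, so not a primitive root.
g = 5: 5^54 ≡ 1 — hits 1, so not a primitive root.
g = 6: 6^54 ≡ 108; 6^36 ≡ 63 — none is 1, so 6 is a primitive root.
So 6 is the smallest generator of (Z/109Z)^×.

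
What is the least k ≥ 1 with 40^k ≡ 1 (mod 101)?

100

The order of 40 must divide φ(101) = 101 − 1 = 100 = 2^2 · 5^2.
Divisors of 100: 1, 2, 4, 5, 10, 20, 25, 50, 100.
Test each divisor d:
40^1 ≡ 40 (mod 101)
40^2 ≡ 85 (mod 101)
40^4 ≡ 54 (mod 101)
40^5 ≡ 39 (mod 101)
40^10 ≡ 6 (mod 101)
40^20 ≡ 36 (mod 101)
40^25 ≡ 91 (mod 101)
40^50 ≡ 100 (mod 101)
40^100 ≡ 1 (mod 101) ✓
Therefore the multiplicative order of 40 modulo 101 is 100.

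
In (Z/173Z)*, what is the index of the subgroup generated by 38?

ord(38) | φ(173) = 173 − 1 = 172 = 2^2 · 43.
Divisors of 172: 1, 2, 4, 43, 86, 172.
Evaluate successive powers at the divisors of 172:
38^1 ≡ 38 (mod 173)
38^2 ≡ 60 (mod 173)
38^4 ≡ 140 (mod 173)
38^43 ≡ 172 (mod 173)
38^86 ≡ 1 (mod 173) ✓
Thus |⟨38⟩| = ord(38) = 86.
[(Z/173Z)^× : ⟨38⟩] = 172/86 = 2.

2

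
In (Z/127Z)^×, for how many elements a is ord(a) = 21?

φ(127) = 127 − 1 = 126 = 2 · 3^2 · 7.
(Z/127Z)^× is cyclic (|G| = 126); a cyclic group of order m has exactly φ(d) elements of each order d | m, and none otherwise.
21 = 3 · 7 divides 126, and φ(21) = 12.

12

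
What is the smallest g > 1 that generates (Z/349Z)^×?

φ(349) = 349 − 1 = 348 = 2^2 · 3 · 29.
Test candidates g = 2, 3, … against the prime factors q ∈ {2, 3, 29} of φ(349): g is a generator iff g^(348/q) ≢ 1 for every such q.
g = 2: 2^174 ≡ 348; 2^116 ≡ 226; 2^12 ≡ 257 — none is 1, so 2 is a primitive root.
So 2 is the smallest generator of (Z/349Z)^×.

2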